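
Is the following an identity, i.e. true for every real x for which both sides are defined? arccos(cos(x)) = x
No, this is NOT an identity.

Claim: arccos(cos(x)) = x.
Test a specific point where both sides are defined: x = -π/2.
LHS = arccos(cos(x)) ≈ 1.5708
RHS = x ≈ -1.5708
Since 1.5708 ≠ -1.5708, the equation fails at this point, so it cannot hold for every real x for which both sides are defined.
arccos only returns values in [0, π], so arccos(cos(x)) = x holds only for x in that interval, not for all real x.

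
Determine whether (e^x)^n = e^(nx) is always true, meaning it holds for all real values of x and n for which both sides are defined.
Claim: (e^x)^n = e^(nx).
Reasoning: e^x is a positive real number, and for a positive base B and real exponent n, B^n = e^(n·ln B). With B = e^x, ln B = x, so (e^x)^n = e^(n·x).
So the two sides agree for all real values of x and n for which both sides are defined.

Conclusion: Yes, this is an identity.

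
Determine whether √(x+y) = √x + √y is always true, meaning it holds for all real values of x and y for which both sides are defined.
Claim: √(x+y) = √x + √y.
Test a specific point where both sides are defined: x = 1/2, y = 1.
LHS = √(x+y) ≈ 1.2247
RHS = √x + √y ≈ 1.7071
Since 1.2247 ≠ 1.7071, the equation fails at this point, so it cannot hold for all real values of x and y for which both sides are defined.
Squaring the right side gives x + 2√(xy) + y, not x + y.

Conclusion: No, this is NOT an identity.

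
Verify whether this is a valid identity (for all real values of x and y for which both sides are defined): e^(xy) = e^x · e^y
No, this is NOT an identity.

Claim: e^(xy) = e^x · e^y.
Test a specific point where both sides are defined: x = 3, y = 3.
LHS = e^(xy) ≈ 8103.0839
RHS = e^x · e^y ≈ 403.4288
Since 8103.0839 ≠ 403.4288, the equation fails at this point, so it cannot hold for all real values of x and y for which both sides are defined.
e^x · e^y = e^(x+y), not e^(xy).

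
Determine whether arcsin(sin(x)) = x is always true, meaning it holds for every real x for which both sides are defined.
No, this is NOT an identity.

Claim: arcsin(sin(x)) = x.
Test a specific point where both sides are defined: x = 3π/4.
LHS = arcsin(sin(x)) ≈ 0.7854
RHS = x ≈ 2.3562
Since 0.7854 ≠ 2.3562, the equation fails at this point, so it cannot hold for every real x for which both sides are defined.
arcsin only returns values in [-π/2, π/2], so arcsin(sin(x)) = x holds only for x in that interval, not for all real x.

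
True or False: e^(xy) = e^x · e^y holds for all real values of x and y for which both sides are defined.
Claim: e^(xy) = e^x · e^y.
Test a specific point where both sides are defined: x = 4, y = 1/2.
LHS = e^(xy) ≈ 7.3891
RHS = e^x · e^y ≈ 90.0171
Since 7.3891 ≠ 90.0171, the equation fails at this point, so it cannot hold for all real values of x and y for which both sides are defined.
e^x · e^y = e^(x+y), not e^(xy).

Conclusion: False.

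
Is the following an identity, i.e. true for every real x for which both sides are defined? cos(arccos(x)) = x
Claim: cos(arccos(x)) = x.
Reasoning: For -1 ≤ x ≤ 1 (where arccos is defined), arccos(x) is by definition an angle whose cosine equals x. Taking the cosine of that angle returns x. (Note the other order, arccos(cos x) = x, is NOT an identity.)
So the two sides agree for every real x for which both sides are defined.

Conclusion: Yes, this is an identity.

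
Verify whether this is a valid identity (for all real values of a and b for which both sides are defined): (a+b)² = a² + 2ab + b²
Yes, this is an identity.

Claim: (a+b)² = a² + 2ab + b².
Reasoning: Expand: (a+b)² = (a+b)(a+b) = a·a + a·b + b·a + b·b = a² + 2ab + b².
So the two sides agree for all real values of a and b for which both sides are defined.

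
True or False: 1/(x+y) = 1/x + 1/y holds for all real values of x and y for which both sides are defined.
False.

Claim: 1/(x+y) = 1/x + 1/y.
Test a specific point where both sides are defined: x = 1, y = 3.
LHS = 1/(x+y) ≈ 0.2500
RHS = 1/x + 1/y ≈ 1.3333
Since 0.2500 ≠ 1.3333, the equation fails at this point, so it cannot hold for all real values of x and y for which both sides are defined.
1/x + 1/y = (x+y)/(xy), which is not 1/(x+y).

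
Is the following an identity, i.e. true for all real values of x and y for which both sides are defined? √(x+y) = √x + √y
Claim: √(x+y) = √x + √y.
Test a specific point where both sides are defined: x = 3/2, y = 3.
LHS = √(x+y) ≈ 2.1213
RHS = √x + √y ≈ 2.9568
Since 2.1213 ≠ 2.9568, the equation fails at this point, so it cannot hold for all real values of x and y for which both sides are defined.
Squaring the right side gives x + 2√(xy) + y, not x + y.

Conclusion: No, this is NOT an identity.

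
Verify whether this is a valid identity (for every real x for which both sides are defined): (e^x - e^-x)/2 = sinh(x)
Yes, this is an identity.

Claim: (e^x - e^-x)/2 = sinh(x).
Reasoning: This is exactly the definition of the hyperbolic sine: sinh(x) := (e^x - e^-x)/2.
So the two sides agree for every real x for which both sides are defined.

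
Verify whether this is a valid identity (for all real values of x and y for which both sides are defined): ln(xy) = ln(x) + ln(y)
Yes, this is an identity.

Claim: ln(xy) = ln(x) + ln(y).
Reasoning: Both sides are simultaneously defined only when x, y > 0. Write x = e^p, y = e^q (p = ln x, q = ln y). Then xy = e^p · e^q = e^(p+q), so ln(xy) = p + q = ln(x) + ln(y).
So the two sides agree for all real values of x and y for which both sides are defined.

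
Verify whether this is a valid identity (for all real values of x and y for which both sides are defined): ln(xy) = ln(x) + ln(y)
Yes, this is an identity.

Claim: ln(xy) = ln(x) + ln(y).
Reasoning: Both sides are simultaneously defined only when x, y > 0. Write x = e^p, y = e^q (p = ln x, q = ln y). Then xy = e^p · e^q = e^(p+q), so ln(xy) = p + q = ln(x) + ln(y).
So the two sides agree for all real values of x and y for which both sides are defined.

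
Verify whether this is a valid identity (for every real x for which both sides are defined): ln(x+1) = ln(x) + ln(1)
Claim: ln(x+1) = ln(x) + ln(1).
Test a specific point where both sides are defined: x = 2.
LHS = ln(x+1) ≈ 1.0986
RHS = ln(x) + ln(1) ≈ 0.6931
Since 1.0986 ≠ 0.6931, the equation fails at this point, so it cannot hold for every real x for which both sides are defined.
ln(1) = 0, so the right side is just ln(x), which differs from ln(x+1).

Conclusion: No, this is NOT an identity.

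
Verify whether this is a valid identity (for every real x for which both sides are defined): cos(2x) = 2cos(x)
Claim: cos(2x) = 2cos(x).
Test a specific point where both sides are defined: x = -π/3.
LHS = cos(2x) ≈ -0.5000
RHS = 2cos(x) ≈ 1.0000
Since -0.5000 ≠ 1.0000, the equation fails at this point, so it cannot hold for every real x for which both sides are defined.
The correct double-angle formula is cos(2x) = cos²x - sin²x.

Conclusion: No, this is NOT an identity.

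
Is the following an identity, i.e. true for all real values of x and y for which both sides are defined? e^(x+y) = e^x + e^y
Claim: e^(x+y) = e^x + e^y.
Test a specific point where both sides are defined: x = 5, y = -3.
LHS = e^(x+y) ≈ 7.3891
RHS = e^x + e^y ≈ 148.4629
Since 7.3891 ≠ 148.4629, the equation fails at this point, so it cannot hold for all real values of x and y for which both sides are defined.
The correct rule is e^(x+y) = e^x · e^y (a product, not a sum).

Conclusion: No, this is NOT an identity.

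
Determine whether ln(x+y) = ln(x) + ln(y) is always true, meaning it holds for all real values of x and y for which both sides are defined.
No, this is NOT an identity.

Claim: ln(x+y) = ln(x) + ln(y).
Test a specific point where both sides are defined: x = 1/2, y = 2.
LHS = ln(x+y) ≈ 0.9163
RHS = ln(x) + ln(y) ≈ 0.0000
Since 0.9163 ≠ 0.0000, the equation fails at this point, so it cannot hold for all real values of x and y for which both sides are defined.
ln(x) + ln(y) = ln(xy), not ln(x+y).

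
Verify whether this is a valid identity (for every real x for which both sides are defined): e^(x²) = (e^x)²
Claim: e^(x²) = (e^x)².
Test a specific point where both sides are defined: x = 3.
LHS = e^(x²) ≈ 8103.0839
RHS = (e^x)² ≈ 403.4288
Since 8103.0839 ≠ 403.4288, the equation fails at this point, so it cannot hold for every real x for which both sides are defined.
(e^x)² = e^(2x), and 2x ≠ x² in general.

Conclusion: No, this is NOT an identity.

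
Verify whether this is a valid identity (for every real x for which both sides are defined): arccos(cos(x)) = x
Claim: arccos(cos(x)) = x.
Test a specific point where both sides are defined: x = -π/6.
LHS = arccos(cos(x)) ≈ 0.5236
RHS = x ≈ -0.5236
Since 0.5236 ≠ -0.5236, the equation fails at this point, so it cannot hold for every real x for which both sides are defined.
arccos only returns values in [0, π], so arccos(cos(x)) = x holds only for x in that interval, not for all real x.

Conclusion: No, this is NOT an identity.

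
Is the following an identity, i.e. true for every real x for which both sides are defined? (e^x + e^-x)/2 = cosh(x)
Claim: (e^x + e^-x)/2 = cosh(x).
Reasoning: This is exactly the definition of the hyperbolic cosine: cosh(x) := (e^x + e^-x)/2.
So the two sides agree for every real x for which both sides are defined.

Conclusion: Yes, this is an identity.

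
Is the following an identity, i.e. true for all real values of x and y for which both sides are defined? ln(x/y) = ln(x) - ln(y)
Claim: ln(x/y) = ln(x) - ln(y).
Reasoning: Both sides are simultaneously defined only when x, y > 0. Write x = e^p, y = e^q. Then x/y = e^(p-q), so ln(x/y) = p - q = ln(x) - ln(y).
So the two sides agree for all real values of x and y for which both sides are defined.

Conclusion: Yes, this is an identity.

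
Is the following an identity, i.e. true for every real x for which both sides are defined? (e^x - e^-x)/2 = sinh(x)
Claim: (e^x - e^-x)/2 = sinh(x).
Reasoning: This is exactly the definition of the hyperbolic sine: sinh(x) := (e^x - e^-x)/2.
So the two sides agree for every real x for which both sides are defined.

Conclusion: Yes, this is an identity.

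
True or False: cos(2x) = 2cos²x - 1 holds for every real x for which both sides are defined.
Claim: cos(2x) = 2cos²x - 1.
Reasoning: cos(2x) = cos²x - sin²x. Replace sin²x by 1 - cos²x: cos²x - (1 - cos²x) = 2cos²x - 1.
So the two sides agree for every real x for which both sides are defined.

Conclusion: True.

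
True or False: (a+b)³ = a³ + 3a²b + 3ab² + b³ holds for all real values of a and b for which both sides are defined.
Claim: (a+b)³ = a³ + 3a²b + 3ab² + b³.
Reasoning: (a+b)³ = (a+b)(a+b)² = (a+b)(a² + 2ab + b²) = a³ + 2a²b + ab² + a²b + 2ab² + b³ = a³ + 3a²b + 3ab² + b³.
So the two sides agree for all real values of a and b for which both sides are defined.

Conclusion: True.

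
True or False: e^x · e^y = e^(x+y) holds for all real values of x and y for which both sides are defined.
Claim: e^x · e^y = e^(x+y).
Reasoning: This is the law of exponents for a common base: multiplying powers adds exponents. E.g. from the series, (Σ x^j/j!)(Σ y^k/k!) = Σ_m (Σ_{j+k=m} x^j y^k/(j!k!)) = Σ_m (x+y)^m/m! by the binomial theorem.
So the two sides agree for all real values of x and y for which both sides are defined.

Conclusion: True.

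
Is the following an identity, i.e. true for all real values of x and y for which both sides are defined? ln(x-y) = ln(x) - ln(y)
No, this is NOT an identity.

Claim: ln(x-y) = ln(x) - ln(y).
Test a specific point where both sides are defined: x = 3/2, y = 1.
LHS = ln(x-y) ≈ -0.6931
RHS = ln(x) - ln(y) ≈ 0.4055
Since -0.6931 ≠ 0.4055, the equation fails at this point, so it cannot hold for all real values of x and y for which both sides are defined.
ln(x) - ln(y) = ln(x/y), not ln(x-y).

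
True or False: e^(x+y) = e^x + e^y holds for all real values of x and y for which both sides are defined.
Claim: e^(x+y) = e^x + e^y.
Test a specific point where both sides are defined: x = -2, y = -2.
LHS = e^(x+y) ≈ 0.0183
RHS = e^x + e^y ≈ 0.2707
Since 0.0183 ≠ 0.2707, the equation fails at this point, so it cannot hold for all real values of x and y for which both sides are defined.
The correct rule is e^(x+y) = e^x · e^y (a product, not a sum).

Conclusion: False.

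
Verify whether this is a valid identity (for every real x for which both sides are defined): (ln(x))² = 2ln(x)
Claim: (ln(x))² = 2ln(x).
Test a specific point where both sides are defined: x = 3/2.
LHS = (ln(x))² ≈ 0.1644
RHS = 2ln(x) ≈ 0.8109
Since 0.1644 ≠ 0.8109, the equation fails at this point, so it cannot hold for every real x for which both sides are defined.
2ln(x) equals ln(x²), which is not the same as (ln x)².

Conclusion: No, this is NOT an identity.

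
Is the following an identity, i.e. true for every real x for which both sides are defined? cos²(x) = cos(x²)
No, this is NOT an identity.

Claim: cos²(x) = cos(x²).
Test a specific point where both sides are defined: x = π/3.
LHS = cos²(x) ≈ 0.2500
RHS = cos(x²) ≈ 0.4566
Since 0.2500 ≠ 0.4566, the equation fails at this point, so it cannot hold for every real x for which both sides are defined.
cos²(x) means (cos x)², squaring the output; cos(x²) squares the input. These are different functions.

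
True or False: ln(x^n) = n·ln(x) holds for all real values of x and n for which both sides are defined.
True.

Claim: ln(x^n) = n·ln(x).
Reasoning: The right side requires x > 0. For x > 0, x^n = (e^(ln x))^n = e^(n·ln x), so taking ln of both sides gives ln(x^n) = n·ln(x).
So the two sides agree for all real values of x and n for which both sides are defined.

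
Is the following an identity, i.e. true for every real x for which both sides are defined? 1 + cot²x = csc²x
Claim: 1 + cot²x = csc²x.
Reasoning: Start from sin²x + cos²x = 1 and divide every term by sin²x (allowed wherever cot x and csc x are defined): 1 + cot²x = 1/sin²x = csc²x.
So the two sides agree for every real x for which both sides are defined.

Conclusion: Yes, this is an identity.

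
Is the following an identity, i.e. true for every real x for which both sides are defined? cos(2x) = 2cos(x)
No, this is NOT an identity.

Claim: cos(2x) = 2cos(x).
Test a specific point where both sides are defined: x = -π/4.
LHS = cos(2x) ≈ 0.0000
RHS = 2cos(x) ≈ 1.4142
Since 0.0000 ≠ 1.4142, the equation fails at this point, so it cannot hold for every real x for which both sides are defined.
The correct double-angle formula is cos(2x) = cos²x - sin²x.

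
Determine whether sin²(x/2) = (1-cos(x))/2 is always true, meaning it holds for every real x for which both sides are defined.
Claim: sin²(x/2) = (1-cos(x))/2.
Reasoning: Use cos(2θ) = 1 - 2sin²θ with θ = x/2: cos(x) = 1 - 2sin²(x/2). Solving for sin²(x/2) gives (1 - cos(x))/2.
So the two sides agree for every real x for which both sides are defined.

Conclusion: Yes, this is an identity.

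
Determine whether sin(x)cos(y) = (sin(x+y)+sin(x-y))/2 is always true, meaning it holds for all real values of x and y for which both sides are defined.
Yes, this is an identity.

Claim: sin(x)cos(y) = (sin(x+y)+sin(x-y))/2.
Reasoning: sin(x+y) = sin(x)cos(y) + cos(x)sin(y) and sin(x-y) = sin(x)cos(y) - cos(x)sin(y). Adding, sin(x+y) + sin(x-y) = 2sin(x)cos(y); divide by 2.
So the two sides agree for all real values of x and y for which both sides are defined.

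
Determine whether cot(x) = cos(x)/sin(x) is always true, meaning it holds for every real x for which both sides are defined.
Yes, this is an identity.

Claim: cot(x) = cos(x)/sin(x).
Reasoning: cot(x) is defined as 1/tan(x) = 1/(sin(x)/cos(x)) = cos(x)/sin(x), wherever sin(x) ≠ 0.
So the two sides agree for every real x for which both sides are defined.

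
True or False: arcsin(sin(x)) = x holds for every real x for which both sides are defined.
False.

Claim: arcsin(sin(x)) = x.
Test a specific point where both sides are defined: x = π.
LHS = arcsin(sin(x)) ≈ 0.0000
RHS = x ≈ 3.1416
Since 0.0000 ≠ 3.1416, the equation fails at this point, so it cannot hold for every real x for which both sides are defined.
arcsin only returns values in [-π/2, π/2], so arcsin(sin(x)) = x holds only for x in that interval, not for all real x.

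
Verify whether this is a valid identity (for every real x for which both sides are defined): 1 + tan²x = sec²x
Claim: 1 + tan²x = sec²x.
Reasoning: Start from sin²x + cos²x = 1 and divide every term by cos²x (allowed wherever tan x and sec x are defined): tan²x + 1 = 1/cos²x = sec²x.
So the two sides agree for every real x for which both sides are defined.

Conclusion: Yes, this is an identity.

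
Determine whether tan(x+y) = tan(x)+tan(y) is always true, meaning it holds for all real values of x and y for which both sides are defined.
Claim: tan(x+y) = tan(x)+tan(y).
Test a specific point where both sides are defined: x = π/6, y = π/4.
LHS = tan(x+y) ≈ 3.7321
RHS = tan(x)+tan(y) ≈ 1.5774
Since 3.7321 ≠ 1.5774, the equation fails at this point, so it cannot hold for all real values of x and y for which both sides are defined.
The correct formula is tan(x+y) = (tan(x) + tan(y))/(1 - tan(x)tan(y)).

Conclusion: No, this is NOT an identity.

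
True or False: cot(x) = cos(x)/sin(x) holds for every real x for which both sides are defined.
Claim: cot(x) = cos(x)/sin(x).
Reasoning: cot(x) is defined as 1/tan(x) = 1/(sin(x)/cos(x)) = cos(x)/sin(x), wherever sin(x) ≠ 0.
So the two sides agree for every real x for which both sides are defined.

Conclusion: True.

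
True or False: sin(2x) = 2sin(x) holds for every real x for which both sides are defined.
Claim: sin(2x) = 2sin(x).
Test a specific point where both sides are defined: x = π/4.
LHS = sin(2x) ≈ 1.0000
RHS = 2sin(x) ≈ 1.4142
Since 1.0000 ≠ 1.4142, the equation fails at this point, so it cannot hold for every real x for which both sides are defined.
The correct double-angle formula is sin(2x) = 2sin(x)cos(x).

Conclusion: False.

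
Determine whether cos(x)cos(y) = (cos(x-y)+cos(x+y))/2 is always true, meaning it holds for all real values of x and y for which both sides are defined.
Claim: cos(x)cos(y) = (cos(x-y)+cos(x+y))/2.
Reasoning: cos(x-y) = cos(x)cos(y) + sin(x)sin(y) and cos(x+y) = cos(x)cos(y) - sin(x)sin(y). Adding, cos(x-y) + cos(x+y) = 2cos(x)cos(y); divide by 2.
So the two sides agree for all real values of x and y for which both sides are defined.

Conclusion: Yes, this is an identity.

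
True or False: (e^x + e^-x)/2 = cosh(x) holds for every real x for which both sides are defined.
Claim: (e^x + e^-x)/2 = cosh(x).
Reasoning: This is exactly the definition of the hyperbolic cosine: cosh(x) := (e^x + e^-x)/2.
So the two sides agree for every real x for which both sides are defined.

Conclusion: True.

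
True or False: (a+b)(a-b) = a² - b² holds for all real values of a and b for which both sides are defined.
Claim: (a+b)(a-b) = a² - b².
Reasoning: Expand: (a+b)(a-b) = a² - ab + ba - b² = a² - b² (the cross terms cancel).
So the two sides agree for all real values of a and b for which both sides are defined.

Conclusion: True.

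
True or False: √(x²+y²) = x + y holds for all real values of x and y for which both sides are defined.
Claim: √(x²+y²) = x + y.
Test a specific point where both sides are defined: x = 4, y = -2.
LHS = √(x²+y²) ≈ 4.4721
RHS = x + y ≈ 2.0000
Since 4.4721 ≠ 2.0000, the equation fails at this point, so it cannot hold for all real values of x and y for which both sides are defined.
(x+y)² = x² + 2xy + y², not x² + y², so the square root does not split this way.

Conclusion: False.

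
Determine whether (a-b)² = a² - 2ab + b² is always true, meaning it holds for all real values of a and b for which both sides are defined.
Yes, this is an identity.

Claim: (a-b)² = a² - 2ab + b².
Reasoning: Expand: (a-b)² = (a-b)(a-b) = a·a - a·b - b·a + b·b = a² - 2ab + b².
So the two sides agree for all real values of a and b for which both sides are defined.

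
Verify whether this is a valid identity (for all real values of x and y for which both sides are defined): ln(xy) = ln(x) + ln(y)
Yes, this is an identity.

Claim: ln(xy) = ln(x) + ln(y).
Reasoning: Both sides are simultaneously defined only when x, y > 0. Write x = e^p, y = e^q (p = ln x, q = ln y). Then xy = e^p · e^q = e^(p+q), so ln(xy) = p + q = ln(x) + ln(y).
So the two sides agree for all real values of x and y for which both sides are defined.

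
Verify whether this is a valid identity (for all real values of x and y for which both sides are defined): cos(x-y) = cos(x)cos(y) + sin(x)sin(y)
Claim: cos(x-y) = cos(x)cos(y) + sin(x)sin(y).
Reasoning: Replace y by -y in cos(x+y) = cos(x)cos(y) - sin(x)sin(y) and use cos(-y) = cos(y), sin(-y) = -sin(y): cos(x-y) = cos(x)cos(y) + sin(x)sin(y).
So the two sides agree for all real values of x and y for which both sides are defined.

Conclusion: Yes, this is an identity.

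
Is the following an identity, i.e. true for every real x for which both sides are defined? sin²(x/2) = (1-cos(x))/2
Yes, this is an identity.

Claim: sin²(x/2) = (1-cos(x))/2.
Reasoning: Use cos(2θ) = 1 - 2sin²θ with θ = x/2: cos(x) = 1 - 2sin²(x/2). Solving for sin²(x/2) gives (1 - cos(x))/2.
So the two sides agree for every real x for which both sides are defined.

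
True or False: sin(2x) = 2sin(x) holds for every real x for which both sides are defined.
False.

Claim: sin(2x) = 2sin(x).
Test a specific point where both sides are defined: x = π/4.
LHS = sin(2x) ≈ 1.0000
RHS = 2sin(x) ≈ 1.4142
Since 1.0000 ≠ 1.4142, the equation fails at this point, so it cannot hold for every real x for which both sides are defined.
The correct double-angle formula is sin(2x) = 2sin(x)cos(x).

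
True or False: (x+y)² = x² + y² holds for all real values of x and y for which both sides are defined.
Claim: (x+y)² = x² + y².
Test a specific point where both sides are defined: x = -1, y = 1.
LHS = (x+y)² ≈ 0.0000
RHS = x² + y² ≈ 2.0000
Since 0.0000 ≠ 2.0000, the equation fails at this point, so it cannot hold for all real values of x and y for which both sides are defined.
The correct expansion is (x+y)² = x² + 2xy + y²; the cross term 2xy is missing.

Conclusion: False.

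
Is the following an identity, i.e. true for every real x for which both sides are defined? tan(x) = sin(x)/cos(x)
Claim: tan(x) = sin(x)/cos(x).
Reasoning: For an angle x whose terminal point on the unit circle is (cos x, sin x), tan(x) is defined as the ratio (second coordinate)/(first coordinate) = sin(x)/cos(x), wherever cos(x) ≠ 0.
So the two sides agree for every real x for which both sides are defined.

Conclusion: Yes, this is an identity.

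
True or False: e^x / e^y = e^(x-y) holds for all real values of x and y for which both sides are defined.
Claim: e^x / e^y = e^(x-y).
Reasoning: 1/e^y = e^(-y), so e^x / e^y = e^x · e^(-y) = e^(x + (-y)) = e^(x-y) by the product rule for exponents.
So the two sides agree for all real values of x and y for which both sides are defined.

Conclusion: True.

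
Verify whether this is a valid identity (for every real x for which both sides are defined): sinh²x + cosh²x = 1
No, this is NOT an identity.

Claim: sinh²x + cosh²x = 1.
Test a specific point where both sides are defined: x = -3.
LHS = sinh²x + cosh²x ≈ 201.7156
RHS = 1 ≈ 1.0000
Since 201.7156 ≠ 1.0000, the equation fails at this point, so it cannot hold for every real x for which both sides are defined.
The correct hyperbolic identity is cosh²x - sinh²x = 1 (a difference); the sum sinh²x + cosh²x equals cosh(2x).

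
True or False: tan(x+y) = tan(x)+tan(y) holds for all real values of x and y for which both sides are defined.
False.

Claim: tan(x+y) = tan(x)+tan(y).
Test a specific point where both sides are defined: x = π/3, y = π/3.
LHS = tan(x+y) ≈ -1.7321
RHS = tan(x)+tan(y) ≈ 3.4641
Since -1.7321 ≠ 3.4641, the equation fails at this point, so it cannot hold for all real values of x and y for which both sides are defined.
The correct formula is tan(x+y) = (tan(x) + tan(y))/(1 - tan(x)tan(y)).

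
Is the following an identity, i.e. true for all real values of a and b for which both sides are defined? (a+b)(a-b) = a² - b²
Yes, this is an identity.

Claim: (a+b)(a-b) = a² - b².
Reasoning: Expand: (a+b)(a-b) = a² - ab + ba - b² = a² - b² (the cross terms cancel).
So the two sides agree for all real values of a and b for which both sides are defined.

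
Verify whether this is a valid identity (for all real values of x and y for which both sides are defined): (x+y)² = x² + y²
Claim: (x+y)² = x² + y².
Test a specific point where both sides are defined: x = 3/2, y = 3/2.
LHS = (x+y)² ≈ 9.0000
RHS = x² + y² ≈ 4.5000
Since 9.0000 ≠ 4.5000, the equation fails at this point, so it cannot hold for all real values of x and y for which both sides are defined.
The correct expansion is (x+y)² = x² + 2xy + y²; the cross term 2xy is missing.

Conclusion: No, this is NOT an identity.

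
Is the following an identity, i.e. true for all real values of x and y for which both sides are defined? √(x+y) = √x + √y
Claim: √(x+y) = √x + √y.
Test a specific point where both sides are defined: x = 3/2, y = 3.
LHS = √(x+y) ≈ 2.1213
RHS = √x + √y ≈ 2.9568
Since 2.1213 ≠ 2.9568, the equation fails at this point, so it cannot hold for all real values of x and y for which both sides are defined.
Squaring the right side gives x + 2√(xy) + y, not x + y.

Conclusion: No, this is NOT an identity.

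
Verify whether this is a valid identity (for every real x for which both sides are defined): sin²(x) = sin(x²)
Claim: sin²(x) = sin(x²).
Test a specific point where both sides are defined: x = π.
LHS = sin²(x) ≈ 0.0000
RHS = sin(x²) ≈ -0.4303
Since 0.0000 ≠ -0.4303, the equation fails at this point, so it cannot hold for every real x for which both sides are defined.
sin²(x) means (sin x)², squaring the output; sin(x²) squares the input. These are different functions.

Conclusion: No, this is NOT an identity.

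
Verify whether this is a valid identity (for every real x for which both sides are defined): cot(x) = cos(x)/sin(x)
Claim: cot(x) = cos(x)/sin(x).
Reasoning: cot(x) is defined as 1/tan(x) = 1/(sin(x)/cos(x)) = cos(x)/sin(x), wherever sin(x) ≠ 0.
So the two sides agree for every real x for which both sides are defined.

Conclusion: Yes, this is an identity.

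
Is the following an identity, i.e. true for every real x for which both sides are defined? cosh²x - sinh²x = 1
Claim: cosh²x - sinh²x = 1.
Reasoning: With cosh(x) = (e^x + e^-x)/2 and sinh(x) = (e^x - e^-x)/2: cosh²x = (e^(2x) + 2 + e^(-2x))/4 and sinh²x = (e^(2x) - 2 + e^(-2x))/4. Subtracting leaves 4/4 = 1.
So the two sides agree for every real x for which both sides are defined.

Conclusion: Yes, this is an identity.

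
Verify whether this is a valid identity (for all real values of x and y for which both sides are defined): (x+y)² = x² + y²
No, this is NOT an identity.

Claim: (x+y)² = x² + y².
Test a specific point where both sides are defined: x = -3, y = -2.
LHS = (x+y)² ≈ 25.0000
RHS = x² + y² ≈ 13.0000
Since 25.0000 ≠ 13.0000, the equation fails at this point, so it cannot hold for all real values of x and y for which both sides are defined.
The correct expansion is (x+y)² = x² + 2xy + y²; the cross term 2xy is missing.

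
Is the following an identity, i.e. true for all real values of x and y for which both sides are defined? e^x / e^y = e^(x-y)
Claim: e^x / e^y = e^(x-y).
Reasoning: 1/e^y = e^(-y), so e^x / e^y = e^x · e^(-y) = e^(x + (-y)) = e^(x-y) by the product rule for exponents.
So the two sides agree for all real values of x and y for which both sides are defined.

Conclusion: Yes, this is an identity.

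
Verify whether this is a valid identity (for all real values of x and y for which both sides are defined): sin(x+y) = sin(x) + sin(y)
No, this is NOT an identity.

Claim: sin(x+y) = sin(x) + sin(y).
Test a specific point where both sides are defined: x = π/3, y = -π/4.
LHS = sin(x+y) ≈ 0.2588
RHS = sin(x) + sin(y) ≈ 0.1589
Since 0.2588 ≠ 0.1589, the equation fails at this point, so it cannot hold for all real values of x and y for which both sides are defined.
The correct expansion is sin(x+y) = sin(x)cos(y) + cos(x)sin(y); sine is not additive.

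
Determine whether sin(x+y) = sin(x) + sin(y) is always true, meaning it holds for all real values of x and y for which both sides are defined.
No, this is NOT an identity.

Claim: sin(x+y) = sin(x) + sin(y).
Test a specific point where both sides are defined: x = π/2, y = -π/3.
LHS = sin(x+y) ≈ 0.5000
RHS = sin(x) + sin(y) ≈ 0.1340
Since 0.5000 ≠ 0.1340, the equation fails at this point, so it cannot hold for all real values of x and y for which both sides are defined.
The correct expansion is sin(x+y) = sin(x)cos(y) + cos(x)sin(y); sine is not additive.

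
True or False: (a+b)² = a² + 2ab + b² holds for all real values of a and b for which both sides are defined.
Claim: (a+b)² = a² + 2ab + b².
Reasoning: Expand: (a+b)² = (a+b)(a+b) = a·a + a·b + b·a + b·b = a² + 2ab + b².
So the two sides agree for all real values of a and b for which both sides are defined.

Conclusion: True.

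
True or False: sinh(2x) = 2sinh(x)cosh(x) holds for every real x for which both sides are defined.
Claim: sinh(2x) = 2sinh(x)cosh(x).
Reasoning: 2sinh(x)cosh(x) = 2 · (e^x - e^-x)/2 · (e^x + e^-x)/2 = (e^(2x) - e^(-2x))/2 = sinh(2x).
So the two sides agree for every real x for which both sides are defined.

Conclusion: True.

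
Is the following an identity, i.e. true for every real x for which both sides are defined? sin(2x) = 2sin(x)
No, this is NOT an identity.

Claim: sin(2x) = 2sin(x).
Test a specific point where both sides are defined: x = -π/4.
LHS = sin(2x) ≈ -1.0000
RHS = 2sin(x) ≈ -1.4142
Since -1.0000 ≠ -1.4142, the equation fails at this point, so it cannot hold for every real x for which both sides are defined.
The correct double-angle formula is sin(2x) = 2sin(x)cos(x).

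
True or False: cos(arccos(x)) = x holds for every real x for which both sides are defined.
True.

Claim: cos(arccos(x)) = x.
Reasoning: For -1 ≤ x ≤ 1 (where arccos is defined), arccos(x) is by definition an angle whose cosine equals x. Taking the cosine of that angle returns x. (Note the other order, arccos(cos x) = x, is NOT an identity.)
So the two sides agree for every real x for which both sides are defined.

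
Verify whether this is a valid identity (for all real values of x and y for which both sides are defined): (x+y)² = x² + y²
No, this is NOT an identity.

Claim: (x+y)² = x² + y².
Test a specific point where both sides are defined: x = 4, y = 3/2.
LHS = (x+y)² ≈ 30.2500
RHS = x² + y² ≈ 18.2500
Since 30.2500 ≠ 18.2500, the equation fails at this point, so it cannot hold for all real values of x and y for which both sides are defined.
The correct expansion is (x+y)² = x² + 2xy + y²; the cross term 2xy is missing.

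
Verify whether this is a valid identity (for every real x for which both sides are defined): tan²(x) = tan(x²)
Claim: tan²(x) = tan(x²).
Test a specific point where both sides are defined: x = π.
LHS = tan²(x) ≈ 0.0000
RHS = tan(x²) ≈ 0.4767
Since 0.0000 ≠ 0.4767, the equation fails at this point, so it cannot hold for every real x for which both sides are defined.
tan²(x) means (tan x)², squaring the output; tan(x²) squares the input. These are different functions.

Conclusion: No, this is NOT an identity.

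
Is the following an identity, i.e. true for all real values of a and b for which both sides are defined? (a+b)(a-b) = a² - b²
Yes, this is an identity.

Claim: (a+b)(a-b) = a² - b².
Reasoning: Expand: (a+b)(a-b) = a² - ab + ba - b² = a² - b² (the cross terms cancel).
So the two sides agree for all real values of a and b for which both sides are defined.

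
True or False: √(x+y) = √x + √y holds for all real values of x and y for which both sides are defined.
False.

Claim: √(x+y) = √x + √y.
Test a specific point where both sides are defined: x = 3/2, y = 2.
LHS = √(x+y) ≈ 1.8708
RHS = √x + √y ≈ 2.6390
Since 1.8708 ≠ 2.6390, the equation fails at this point, so it cannot hold for all real values of x and y for which both sides are defined.
Squaring the right side gives x + 2√(xy) + y, not x + y.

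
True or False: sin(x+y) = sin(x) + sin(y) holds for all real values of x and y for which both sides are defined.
Claim: sin(x+y) = sin(x) + sin(y).
Test a specific point where both sides are defined: x = π/4, y = -π/2.
LHS = sin(x+y) ≈ -0.7071
RHS = sin(x) + sin(y) ≈ -0.2929
Since -0.7071 ≠ -0.2929, the equation fails at this point, so it cannot hold for all real values of x and y for which both sides are defined.
The correct expansion is sin(x+y) = sin(x)cos(y) + cos(x)sin(y); sine is not additive.

Conclusion: False.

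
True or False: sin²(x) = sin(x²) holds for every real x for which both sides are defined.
Claim: sin²(x) = sin(x²).
Test a specific point where both sides are defined: x = π/4.
LHS = sin²(x) ≈ 0.5000
RHS = sin(x²) ≈ 0.5785
Since 0.5000 ≠ 0.5785, the equation fails at this point, so it cannot hold for every real x for which both sides are defined.
sin²(x) means (sin x)², squaring the output; sin(x²) squares the input. These are different functions.

Conclusion: False.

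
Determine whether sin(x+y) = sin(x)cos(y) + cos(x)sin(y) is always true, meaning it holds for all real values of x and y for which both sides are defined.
Claim: sin(x+y) = sin(x)cos(y) + cos(x)sin(y).
Reasoning: By Euler's formula e^(i(x+y)) = e^(ix)·e^(iy) = (cos x + i·sin x)(cos y + i·sin y). The imaginary part of the left side is sin(x+y); the imaginary part of the product is sin(x)cos(y) + cos(x)sin(y).
So the two sides agree for all real values of x and y for which both sides are defined.

Conclusion: Yes, this is an identity.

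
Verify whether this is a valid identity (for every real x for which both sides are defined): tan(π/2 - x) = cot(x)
Claim: tan(π/2 - x) = cot(x).
Reasoning: tan(π/2 - x) = sin(π/2 - x)/cos(π/2 - x) = cos(x)/sin(x) = cot(x), using the cofunction identities sin(π/2 - x) = cos(x) and cos(π/2 - x) = sin(x).
So the two sides agree for every real x for which both sides are defined.

Conclusion: Yes, this is an identity.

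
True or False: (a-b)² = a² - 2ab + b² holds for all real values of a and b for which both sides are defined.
Claim: (a-b)² = a² - 2ab + b².
Reasoning: Expand: (a-b)² = (a-b)(a-b) = a·a - a·b - b·a + b·b = a² - 2ab + b².
So the two sides agree for all real values of a and b for which both sides are defined.

Conclusion: True.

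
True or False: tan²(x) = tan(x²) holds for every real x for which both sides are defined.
Claim: tan²(x) = tan(x²).
Test a specific point where both sides are defined: x = π/4.
LHS = tan²(x) ≈ 1.0000
RHS = tan(x²) ≈ 0.7092
Since 1.0000 ≠ 0.7092, the equation fails at this point, so it cannot hold for every real x for which both sides are defined.
tan²(x) means (tan x)², squaring the output; tan(x²) squares the input. These are different functions.

Conclusion: False.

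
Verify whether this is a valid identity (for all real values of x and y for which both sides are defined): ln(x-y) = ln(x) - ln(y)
No, this is NOT an identity.

Claim: ln(x-y) = ln(x) - ln(y).
Test a specific point where both sides are defined: x = 1, y = 1/2.
LHS = ln(x-y) ≈ -0.6931
RHS = ln(x) - ln(y) ≈ 0.6931
Since -0.6931 ≠ 0.6931, the equation fails at this point, so it cannot hold for all real values of x and y for which both sides are defined.
ln(x) - ln(y) = ln(x/y), not ln(x-y).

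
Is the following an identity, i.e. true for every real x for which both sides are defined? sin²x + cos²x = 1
Claim: sin²x + cos²x = 1.
Reasoning: The point (cos x, sin x) lies on the unit circle X² + Y² = 1, so cos²x + sin²x = 1 for every real x.
So the two sides agree for every real x for which both sides are defined.

Conclusion: Yes, this is an identity.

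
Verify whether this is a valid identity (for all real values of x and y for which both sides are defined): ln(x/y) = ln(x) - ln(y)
Claim: ln(x/y) = ln(x) - ln(y).
Reasoning: Both sides are simultaneously defined only when x, y > 0. Write x = e^p, y = e^q. Then x/y = e^(p-q), so ln(x/y) = p - q = ln(x) - ln(y).
So the two sides agree for all real values of x and y for which both sides are defined.

Conclusion: Yes, this is an identity.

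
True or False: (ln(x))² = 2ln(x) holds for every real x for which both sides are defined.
False.

Claim: (ln(x))² = 2ln(x).
Test a specific point where both sides are defined: x = 5.
LHS = (ln(x))² ≈ 2.5903
RHS = 2ln(x) ≈ 3.2189
Since 2.5903 ≠ 3.2189, the equation fails at this point, so it cannot hold for every real x for which both sides are defined.
2ln(x) equals ln(x²), which is not the same as (ln x)².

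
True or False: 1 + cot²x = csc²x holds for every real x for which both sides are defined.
Claim: 1 + cot²x = csc²x.
Reasoning: Start from sin²x + cos²x = 1 and divide every term by sin²x (allowed wherever cot x and csc x are defined): 1 + cot²x = 1/sin²x = csc²x.
So the two sides agree for every real x for which both sides are defined.

Conclusion: True.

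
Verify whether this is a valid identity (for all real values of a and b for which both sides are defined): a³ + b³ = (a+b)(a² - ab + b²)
Yes, this is an identity.

Claim: a³ + b³ = (a+b)(a² - ab + b²).
Reasoning: Expand the right side: (a+b)(a² - ab + b²) = a³ - a²b + ab² + a²b - ab² + b³ = a³ + b³ (the middle terms cancel in pairs).
So the two sides agree for all real values of a and b for which both sides are defined.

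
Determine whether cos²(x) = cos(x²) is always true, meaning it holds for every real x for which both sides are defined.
No, this is NOT an identity.

Claim: cos²(x) = cos(x²).
Test a specific point where both sides are defined: x = -π/3.
LHS = cos²(x) ≈ 0.2500
RHS = cos(x²) ≈ 0.4566
Since 0.2500 ≠ 0.4566, the equation fails at this point, so it cannot hold for every real x for which both sides are defined.
cos²(x) means (cos x)², squaring the output; cos(x²) squares the input. These are different functions.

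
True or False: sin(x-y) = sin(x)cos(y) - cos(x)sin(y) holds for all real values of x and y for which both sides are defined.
True.

Claim: sin(x-y) = sin(x)cos(y) - cos(x)sin(y).
Reasoning: Replace y by -y in sin(x+y) = sin(x)cos(y) + cos(x)sin(y) and use cos(-y) = cos(y), sin(-y) = -sin(y): sin(x-y) = sin(x)cos(y) - cos(x)sin(y).
So the two sides agree for all real values of x and y for which both sides are defined.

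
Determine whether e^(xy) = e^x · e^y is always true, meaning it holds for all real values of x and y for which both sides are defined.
Claim: e^(xy) = e^x · e^y.
Test a specific point where both sides are defined: x = 4, y = 1.
LHS = e^(xy) ≈ 54.5982
RHS = e^x · e^y ≈ 148.4132
Since 54.5982 ≠ 148.4132, the equation fails at this point, so it cannot hold for all real values of x and y for which both sides are defined.
e^x · e^y = e^(x+y), not e^(xy).

Conclusion: No, this is NOT an identity.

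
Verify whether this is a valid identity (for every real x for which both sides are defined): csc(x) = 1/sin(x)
Claim: csc(x) = 1/sin(x).
Reasoning: csc(x) is by definition the reciprocal of sin(x), wherever sin(x) ≠ 0.
So the two sides agree for every real x for which both sides are defined.

Conclusion: Yes, this is an identity.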